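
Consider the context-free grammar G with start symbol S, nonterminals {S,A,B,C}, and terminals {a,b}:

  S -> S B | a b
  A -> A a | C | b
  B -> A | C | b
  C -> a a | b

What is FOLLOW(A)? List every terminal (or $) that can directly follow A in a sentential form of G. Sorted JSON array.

FIRST iteration:
round 1:
  A via A→b: +{b}
  B via B→A: +{b}
  C via C→a a: +{a}
  C via C→b: +{b}
  S via S→a b: +{a}
  FIRST[S]={a}  FIRST[A]={b}  FIRST[B]={b}  FIRST[C]={a,b}
round 2:
  A via A→C: +{a}
  B via B→A: +{a}
  FIRST[S]={a}  FIRST[A]={a,b}  FIRST[B]={a,b}  FIRST[C]={a,b}
round 3: (no change)
  FIRST[S]={a}  FIRST[A]={a,b}  FIRST[B]={a,b}  FIRST[C]={a,b}

FOLLOW iteration:
seed FOLLOW(S) with $
[1]
  A→A a: FOLLOW(A) ⊇ FIRST(a) = {a}; new: +{a}
  A→C: FOLLOW(C) ⊇ FOLLOW(A) ⊇ {a}; new: +{a}
  S→S B: FOLLOW(S) ⊇ FIRST(B) = {a,b}; new: +{a,b}
  S→S B: FOLLOW(B) ⊇ FOLLOW(S) ⊇ {$,a,b}; new: +{$,a,b}
  S: {$,a,b}  A: {a}  B: {$,a,b}  C: {a}
[2]
  B→A: FOLLOW(A) ⊇ FOLLOW(B) ⊇ {$,a,b}; new: +{$,b}
  B→C: FOLLOW(C) ⊇ FOLLOW(B) ⊇ {$,a,b}; new: +{$,b}
  S: {$,a,b}  A: {$,a,b}  B: {$,a,b}  C: {$,a,b}
[3] done
  S: {$,a,b}  A: {$,a,b}  B: {$,a,b}  C: {$,a,b}

FOLLOW(A) = ["$", "a", "b"]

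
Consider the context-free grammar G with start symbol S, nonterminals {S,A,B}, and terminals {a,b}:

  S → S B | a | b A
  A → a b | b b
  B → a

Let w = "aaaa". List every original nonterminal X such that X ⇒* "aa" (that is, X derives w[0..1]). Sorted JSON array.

CNF form of G:
  S -> S B | T1 A | a
  A -> T0 T1 | T1 T1
  B -> a
  T0 -> a
  T1 -> b

CYK table (by increasing span), restricted to cells inside w[0..1]:
  cell(0,0) a: {B,S,T0}  orig:{B,S}
  cell(1,1) a: {B,S,T0}  orig:{B,S}
  cell(0,1) aa: {S}

Original NTs in T[0,1] deriving "aa": ["S"]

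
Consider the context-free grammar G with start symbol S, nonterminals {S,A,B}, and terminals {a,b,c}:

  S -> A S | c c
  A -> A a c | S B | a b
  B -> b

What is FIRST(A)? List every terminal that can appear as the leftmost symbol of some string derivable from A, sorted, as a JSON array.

FIRST iteration:
round 1:
  A via A→a b: +{a}
  B via B→b: +{b}
  S via S→A S: +{a}
  S via S→c c: +{c}
  S: {a,c}  A: {a}  B: {b}
round 2:
  A via A→S B: +{c}
  S: {a,c}  A: {a,c}  B: {b}
round 3: (stable)
  S: {a,c}  A: {a,c}  B: {b}

FIRST(A) = ["a", "c"]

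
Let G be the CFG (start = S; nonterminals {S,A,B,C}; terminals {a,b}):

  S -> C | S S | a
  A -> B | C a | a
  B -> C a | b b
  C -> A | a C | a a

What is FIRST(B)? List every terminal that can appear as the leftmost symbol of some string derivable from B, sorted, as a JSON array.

FIRST iteration:
pass 1:
  A via A→a: +{a}
  B via B→b b: +{b}
  C via C→A: +{a}
  S via S→C: +{a}
  FIRST(S)={a}  FIRST(A)={a}  FIRST(B)={b}  FIRST(C)={a}
pass 2:
  A via A→B: +{b}
  B via B→C a: +{a}
  C via C→A: +{b}
  S via S→C: +{b}
  FIRST(S)={a,b}  FIRST(A)={a,b}  FIRST(B)={a,b}  FIRST(C)={a,b}
pass 3: (stable)
  FIRST(S)={a,b}  FIRST(A)={a,b}  FIRST(B)={a,b}  FIRST(C)={a,b}

FIRST(B) = ["a", "b"]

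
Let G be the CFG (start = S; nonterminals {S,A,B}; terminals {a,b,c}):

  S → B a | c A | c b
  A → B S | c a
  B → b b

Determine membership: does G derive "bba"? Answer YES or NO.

Convert to CNF:
  S -> B T1 | T0 A | T0 T2
  A -> B S | T0 T1
  B -> T2 T2
  T0 -> c
  T1 -> a
  T2 -> b

CYK fill:
  cell(0,0) b: {T2}  orig:{}
  cell(1,1) b: {T2}  orig:{}
  cell(2,2) a: {T1}  orig:{}
  cell(0,1) bb: {B}
  cell(1,2) ba: ∅
  cell(0,2) bba: {S}

S ∈ T[0,2] ⇒ YES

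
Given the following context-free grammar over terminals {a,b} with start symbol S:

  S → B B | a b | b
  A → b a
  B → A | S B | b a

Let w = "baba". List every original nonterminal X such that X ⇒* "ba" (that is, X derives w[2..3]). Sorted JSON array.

Convert to CNF:
  S -> B B | T1 T0 | b
  A -> T0 T1
  B -> S B | T0 T1
  T0 -> b
  T1 -> a

CYK table (by increasing span) — only the sub-triangle for w[2..3]:
  [2..2]={S,T0}  "b"  orig:{S}
  [3..3]={T1}  "a"  orig:{}
  [2..3]={A,B}  "ba"

Original NTs in T[2,3] deriving "ba": ["A", "B"]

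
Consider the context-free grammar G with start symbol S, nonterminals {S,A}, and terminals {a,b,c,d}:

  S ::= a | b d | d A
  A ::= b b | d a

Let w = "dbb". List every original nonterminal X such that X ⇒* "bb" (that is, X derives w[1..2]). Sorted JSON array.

CNF form of G:
  S -> T0 T1 | T1 A | a
  A -> T0 T0 | T1 T2
  T0 -> b
  T1 -> d
  T2 -> a

Fill CYK table bottom-up — only the sub-triangle for w[1..2]:
  [1..1]={T0}  "b"  orig:{}
  [2..2]={T0}  "b"  orig:{}
  [1..2]={A}  "bb"

Original NTs in T[1,2] deriving "bb": ["A"]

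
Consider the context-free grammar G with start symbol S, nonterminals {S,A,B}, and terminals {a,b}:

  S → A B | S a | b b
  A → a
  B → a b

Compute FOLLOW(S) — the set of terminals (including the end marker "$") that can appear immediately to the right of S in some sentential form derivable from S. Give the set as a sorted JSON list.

Compute FIRST by fixpoint:
round 1:
  A via A→a: +{a}
  B via B→a b: +{a}
  S via S→A B: +{a}
  S via S→b b: +{b}
  FIRST(S)={a,b}  FIRST(A)={a}  FIRST(B)={a}
round 2: (no change)
  FIRST(S)={a,b}  FIRST(A)={a}  FIRST(B)={a}

FOLLOW iteration:
initialize: $ ∈ FOLLOW(S)
pass 1:
  S→A B: FOLLOW(A) ⊇ FIRST(B) = {a}; new: +{a}
  S→A B: FOLLOW(B) ⊇ FOLLOW(S) ⊇ {$}; new: +{$}
  S→S a: FOLLOW(S) ⊇ FIRST(a) = {a}; new: +{a}
  FOLLOW(S)={$,a}  FOLLOW(A)={a}  FOLLOW(B)={$}
pass 2:
  S→A B: FOLLOW(B) ⊇ FOLLOW(S) ⊇ {$,a}; new: +{a}
  FOLLOW(S)={$,a}  FOLLOW(A)={a}  FOLLOW(B)={$,a}
pass 3: done
  FOLLOW(S)={$,a}  FOLLOW(A)={a}  FOLLOW(B)={$,a}

FOLLOW(S) = ["$", "a"]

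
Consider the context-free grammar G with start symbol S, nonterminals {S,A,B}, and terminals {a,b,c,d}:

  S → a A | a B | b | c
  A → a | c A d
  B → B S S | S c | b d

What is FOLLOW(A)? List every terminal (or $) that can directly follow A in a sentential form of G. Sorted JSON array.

Compute FIRST by fixpoint:
round 1:
  A via A→a: +{a}
  A via A→c A d: +{c}
  B via B→b d: +{b}
  S via S→a A: +{a}
  S via S→b: +{b}
  S via S→c: +{c}
  FIRST[S]={a,b,c}  FIRST[A]={a,c}  FIRST[B]={b}
round 2:
  B via B→S c: +{a,c}
  FIRST[S]={a,b,c}  FIRST[A]={a,c}  FIRST[B]={a,b,c}
round 3: done
  FIRST[S]={a,b,c}  FIRST[A]={a,c}  FIRST[B]={a,b,c}

FOLLOW iteration:
FOLLOW(S) := {$}
pass 1:
  A→c A d: FOLLOW(A) ⊇ FIRST(d) = {d}; new: +{d}
  B→B S S: FOLLOW(B) ⊇ FIRST(S) = {a,b,c}; new: +{a,b,c}
  B→B S S: FOLLOW(S) ⊇ FIRST(S) = {a,b,c}; new: +{a,b,c}
  S→a A: FOLLOW(A) ⊇ FOLLOW(S) ⊇ {$,a,b,c}; new: +{$,a,b,c}
  S→a B: FOLLOW(B) ⊇ FOLLOW(S) ⊇ {$,a,b,c}; new: +{$}
  FOLLOW[S]={$,a,b,c}  FOLLOW[A]={$,a,b,c,d}  FOLLOW[B]={$,a,b,c}
pass 2: — fixpoint
  FOLLOW[S]={$,a,b,c}  FOLLOW[A]={$,a,b,c,d}  FOLLOW[B]={$,a,b,c}

FOLLOW(A) = ["$", "a", "b", "c", "d"]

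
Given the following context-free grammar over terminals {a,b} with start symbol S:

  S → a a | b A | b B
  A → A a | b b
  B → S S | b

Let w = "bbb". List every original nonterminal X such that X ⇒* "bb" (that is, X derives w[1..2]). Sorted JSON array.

Convert to CNF:
  S -> T0 T0 | T1 A | T1 B
  A -> A T0 | T1 T1
  B -> S S | b
  T0 -> a
  T1 -> b

CYK table (by increasing span) (cells [i..j] with 1 ≤ i ≤ j ≤ 2 only):
  [1..1]={B,T1}  "b"  orig:{B}
  [2..2]={B,T1}  "b"  orig:{B}
  [1..2]={A,S}  "bb"

Original NTs in T[1,2] deriving "bb": ["A", "S"]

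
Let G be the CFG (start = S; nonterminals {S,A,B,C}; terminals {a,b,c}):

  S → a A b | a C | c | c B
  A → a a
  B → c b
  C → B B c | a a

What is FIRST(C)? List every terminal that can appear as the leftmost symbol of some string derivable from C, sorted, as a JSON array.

Compute FIRST by fixpoint:
iter 1:
  A via A→a a: +{a}
  B via B→c b: +{c}
  C via C→B B c: +{c}
  C via C→a a: +{a}
  S via S→a A b: +{a}
  S via S→c: +{c}
  FIRST(S)={a,c}  FIRST(A)={a}  FIRST(B)={c}  FIRST(C)={a,c}
iter 2: (stable)
  FIRST(S)={a,c}  FIRST(A)={a}  FIRST(B)={c}  FIRST(C)={a,c}

FIRST(C) = ["a", "c"]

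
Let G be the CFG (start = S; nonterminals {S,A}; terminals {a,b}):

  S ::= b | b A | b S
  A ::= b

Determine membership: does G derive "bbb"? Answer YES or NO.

CNF form of G:
  S -> T0 A | T0 S | b
  A -> b
  T0 -> b

CYK table (by increasing span):
  [0..0]={A,S,T0}  "b"  orig:{A,S}
  [1..1]={A,S,T0}  "b"  orig:{A,S}
  [2..2]={A,S,T0}  "b"  orig:{A,S}
  [0..1]={S}  "bb"
  [1..2]={S}  "bb"
  [0..2]={S}  "bbb"

S ∈ T[0,2] ⇒ YES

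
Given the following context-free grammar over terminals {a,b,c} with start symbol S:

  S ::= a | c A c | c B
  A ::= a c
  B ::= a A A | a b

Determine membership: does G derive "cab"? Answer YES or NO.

Convert to CNF:
  S -> T1 B | T1 X4 | a
  A -> T0 T1
  B -> T0 T2 | T0 X3
  T0 -> a
  T1 -> c
  T2 -> b
  X3 -> A A
  X4 -> A T1

Fill CYK table bottom-up:
  T[0,0] 'c' = {T1}  orig:{}
  T[1,1] 'a' = {S,T0}  orig:{S}
  T[2,2] 'b' = {T2}  orig:{}
  T[0,1] 'ca' = ∅
  T[1,2] 'ab' = {B}
  T[0,2] 'cab' = {S}

S ∈ T[0,2] ⇒ YES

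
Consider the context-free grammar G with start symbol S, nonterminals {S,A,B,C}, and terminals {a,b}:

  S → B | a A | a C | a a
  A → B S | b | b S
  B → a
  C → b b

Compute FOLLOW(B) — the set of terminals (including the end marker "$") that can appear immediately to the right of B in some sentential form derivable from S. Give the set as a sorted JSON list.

Compute FIRST by fixpoint:
[1]
  A via A→b: +{b}
  B via B→a: +{a}
  C via C→b b: +{b}
  S via S→B: +{a}
  FIRST(S)={a}  FIRST(A)={b}  FIRST(B)={a}  FIRST(C)={b}
[2]
  A via A→B S: +{a}
  FIRST(S)={a}  FIRST(A)={a,b}  FIRST(B)={a}  FIRST(C)={b}
[3] (stable)
  FIRST(S)={a}  FIRST(A)={a,b}  FIRST(B)={a}  FIRST(C)={b}

FOLLOW sets:
seed FOLLOW(S) with $
pass 1:
  A→B S: FOLLOW(B) ⊇ FIRST(S) = {a}; new: +{a}
  S→B: FOLLOW(B) ⊇ FOLLOW(S) ⊇ {$}; new: +{$}
  S→a A: FOLLOW(A) ⊇ FOLLOW(S) ⊇ {$}; new: +{$}
  S→a C: FOLLOW(C) ⊇ FOLLOW(S) ⊇ {$}; new: +{$}
  S: {$}  A: {$}  B: {$,a}  C: {$}
pass 2: (no change)
  S: {$}  A: {$}  B: {$,a}  C: {$}

FOLLOW(B) = ["$", "a"]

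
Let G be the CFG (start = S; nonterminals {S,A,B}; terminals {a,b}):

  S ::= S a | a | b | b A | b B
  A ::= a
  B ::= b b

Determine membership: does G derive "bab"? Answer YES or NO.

CNF form of G:
  S -> S T1 | T0 A | T0 B | a | b
  A -> a
  B -> T0 T0
  T0 -> b
  T1 -> a

CYK fill:
  [0..0]={S,T0}  "b"  orig:{S}
  [1..1]={A,S,T1}  "a"  orig:{A,S}
  [2..2]={S,T0}  "b"  orig:{S}
  [0..1]={S}  "ba"
  [1..2]=∅  "ab"
  [0..2]=∅  "bab"

S ∉ T[0,2] ⇒ NO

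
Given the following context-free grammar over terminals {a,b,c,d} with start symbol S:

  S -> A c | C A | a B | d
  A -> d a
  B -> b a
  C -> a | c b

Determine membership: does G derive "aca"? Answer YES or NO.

Convert to CNF:
  S -> A T3 | C A | T1 B | d
  A -> T0 T1
  B -> T2 T1
  C -> T3 T2 | a
  T0 -> d
  T1 -> a
  T2 -> b
  T3 -> c

CYK table (by increasing span):
  cell(0,0) a: {C,T1}  orig:{C}
  cell(1,1) c: {T3}  orig:{}
  cell(2,2) a: {C,T1}  orig:{C}
  cell(0,1) ac: ∅
  cell(1,2) ca: ∅
  cell(0,2) aca: ∅

S ∉ T[0,2] ⇒ NO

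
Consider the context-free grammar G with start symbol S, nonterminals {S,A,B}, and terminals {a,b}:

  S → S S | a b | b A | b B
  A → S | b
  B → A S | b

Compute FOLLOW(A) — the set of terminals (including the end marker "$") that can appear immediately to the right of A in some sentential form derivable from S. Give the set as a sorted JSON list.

FIRST iteration:
pass 1:
  A via A→b: +{b}
  B via B→A S: +{b}
  S via S→a b: +{a}
  S via S→b A: +{b}
  FIRST(S)={a,b}  FIRST(A)={b}  FIRST(B)={b}
pass 2:
  A via A→S: +{a}
  B via B→A S: +{a}
  FIRST(S)={a,b}  FIRST(A)={a,b}  FIRST(B)={a,b}
pass 3: — fixpoint
  FIRST(S)={a,b}  FIRST(A)={a,b}  FIRST(B)={a,b}

FOLLOW sets:
seed FOLLOW(S) with $
pass 1:
  B→A S: FOLLOW(A) ⊇ FIRST(S) = {a,b}; new: +{a,b}
  S→S S: FOLLOW(S) ⊇ FIRST(S) = {a,b}; new: +{a,b}
  S→b A: FOLLOW(A) ⊇ FOLLOW(S) ⊇ {$,a,b}; new: +{$}
  S→b B: FOLLOW(B) ⊇ FOLLOW(S) ⊇ {$,a,b}; new: +{$,a,b}
  FOLLOW(S)={$,a,b}  FOLLOW(A)={$,a,b}  FOLLOW(B)={$,a,b}
pass 2: done
  FOLLOW(S)={$,a,b}  FOLLOW(A)={$,a,b}  FOLLOW(B)={$,a,b}

FOLLOW(A) = ["$", "a", "b"]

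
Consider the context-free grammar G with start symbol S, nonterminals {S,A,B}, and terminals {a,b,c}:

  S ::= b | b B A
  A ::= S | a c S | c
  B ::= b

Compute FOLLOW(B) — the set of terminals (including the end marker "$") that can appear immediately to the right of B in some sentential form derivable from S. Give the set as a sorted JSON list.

Compute FIRST by fixpoint:
pass 1:
  A via A→a c S: +{a}
  A via A→c: +{c}
  B via B→b: +{b}
  S via S→b: +{b}
  S: {b}  A: {a,c}  B: {b}
pass 2:
  A via A→S: +{b}
  S: {b}  A: {a,b,c}  B: {b}
pass 3: (stable)
  S: {b}  A: {a,b,c}  B: {b}

Compute FOLLOW by fixpoint:
initialize: $ ∈ FOLLOW(S)
pass 1:
  S→b B A: FOLLOW(B) ⊇ FIRST(A) = {a,b,c}; new: +{a,b,c}
  S→b B A: FOLLOW(A) ⊇ FOLLOW(S) ⊇ {$}; new: +{$}
  FOLLOW(S)={$}  FOLLOW(A)={$}  FOLLOW(B)={a,b,c}
pass 2: (stable)
  FOLLOW(S)={$}  FOLLOW(A)={$}  FOLLOW(B)={a,b,c}

FOLLOW(B) = ["a", "b", "c"]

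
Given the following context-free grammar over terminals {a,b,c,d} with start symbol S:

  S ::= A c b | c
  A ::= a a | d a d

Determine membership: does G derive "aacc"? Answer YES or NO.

CNF form of G:
  S -> A X5 | c
  A -> T0 T0 | T1 X4
  T0 -> a
  T1 -> d
  T2 -> c
  T3 -> b
  X4 -> T0 T1
  X5 -> T2 T3

CYK fill:
  [0..0]={T0}  "a"  orig:{}
  [1..1]={T0}  "a"  orig:{}
  [2..2]={S,T2}  "c"  orig:{S}
  [3..3]={S,T2}  "c"  orig:{S}
  [0..1]={A}  "aa"
  [1..2]=∅  "ac"
  [2..3]=∅  "cc"
  [0..2]=∅  "aac"
  [1..3]=∅  "acc"
  [0..3]=∅  "aacc"

S ∉ T[0,3] ⇒ NO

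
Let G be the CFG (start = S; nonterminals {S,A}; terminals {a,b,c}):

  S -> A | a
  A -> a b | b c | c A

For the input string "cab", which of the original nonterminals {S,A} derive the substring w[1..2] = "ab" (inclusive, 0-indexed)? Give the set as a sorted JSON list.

CNF form of G:
  S -> T0 T1 | T1 T2 | T2 A | a
  A -> T0 T1 | T1 T2 | T2 A
  T0 -> a
  T1 -> b
  T2 -> c

CYK fill (cells [i..j] with 1 ≤ i ≤ j ≤ 2 only):
  cell(1,1) a: {S,T0}  orig:{S}
  cell(2,2) b: {T1}  orig:{}
  cell(1,2) ab: {A,S}

Original NTs in T[1,2] deriving "ab": ["A", "S"]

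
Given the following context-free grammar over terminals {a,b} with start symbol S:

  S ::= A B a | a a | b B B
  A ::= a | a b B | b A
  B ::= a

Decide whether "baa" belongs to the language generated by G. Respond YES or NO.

Convert to CNF:
  S -> A X3 | T0 T0 | T1 X4
  A -> T0 X2 | T1 A | a
  B -> a
  T0 -> a
  T1 -> b
  X2 -> T1 B
  X3 -> B T0
  X4 -> B B

Fill CYK table bottom-up:
  [0..0]={T1}  "b"  orig:{}
  [1..1]={A,B,T0}  "a"  orig:{A,B}
  [2..2]={A,B,T0}  "a"  orig:{A,B}
  [0..1]={A,X2}  "ba"  orig:{A}
  [1..2]={S,X3,X4}  "aa"  orig:{S}
  [0..2]={S}  "baa"

S ∈ T[0,2] ⇒ YES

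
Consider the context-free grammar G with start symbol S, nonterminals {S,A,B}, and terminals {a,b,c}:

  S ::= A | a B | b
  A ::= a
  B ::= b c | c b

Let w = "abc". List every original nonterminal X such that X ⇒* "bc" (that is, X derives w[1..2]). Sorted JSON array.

Convert to CNF:
  S -> T2 B | a | b
  A -> a
  B -> T0 T1 | T1 T0
  T0 -> b
  T1 -> c
  T2 -> a

Fill CYK table bottom-up, restricted to cells inside w[1..2]:
  cell(1,1) b: {S,T0}  orig:{S}
  cell(2,2) c: {T1}  orig:{}
  cell(1,2) bc: {B}

Original NTs in T[1,2] deriving "bc": ["B"]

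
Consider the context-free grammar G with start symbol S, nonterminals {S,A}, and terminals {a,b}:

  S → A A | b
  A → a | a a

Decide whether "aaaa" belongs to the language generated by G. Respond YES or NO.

Convert to CNF:
  S -> A A | b
  A -> T0 T0 | a
  T0 -> a

CYK fill:
  T[0,0] 'a' = {A,T0}  orig:{A}
  T[1,1] 'a' = {A,T0}  orig:{A}
  T[2,2] 'a' = {A,T0}  orig:{A}
  T[3,3] 'a' = {A,T0}  orig:{A}
  T[0,1] 'aa' = {A,S}
  T[1,2] 'aa' = {A,S}
  T[2,3] 'aa' = {A,S}
  T[0,2] 'aaa' = {S}
  T[1,3] 'aaa' = {S}
  T[0,3] 'aaaa' = {S}

S ∈ T[0,3] ⇒ YES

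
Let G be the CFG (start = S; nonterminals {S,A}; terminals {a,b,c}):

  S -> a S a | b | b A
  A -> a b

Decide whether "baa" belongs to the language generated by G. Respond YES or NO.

Convert to CNF:
  S -> T0 X2 | T1 A | b
  A -> T0 T1
  T0 -> a
  T1 -> b
  X2 -> S T0

CYK fill:
  [0..0]={S,T1}  "b"  orig:{S}
  [1..1]={T0}  "a"  orig:{}
  [2..2]={T0}  "a"  orig:{}
  [0..1]={X2}  "ba"  orig:{}
  [1..2]=∅  "aa"
  [0..2]=∅  "baa"

S ∉ T[0,2] ⇒ NO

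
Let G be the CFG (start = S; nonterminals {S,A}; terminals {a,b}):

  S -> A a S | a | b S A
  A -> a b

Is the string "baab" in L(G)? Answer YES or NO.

CNF form of G:
  S -> A X2 | T1 X3 | a
  A -> T0 T1
  T0 -> a
  T1 -> b
  X2 -> T0 S
  X3 -> S A

Fill CYK table bottom-up:
  [0..0]={T1}  "b"  orig:{}
  [1..1]={S,T0}  "a"  orig:{S}
  [2..2]={S,T0}  "a"  orig:{S}
  [3..3]={T1}  "b"  orig:{}
  [0..1]=∅  "ba"
  [1..2]={X2}  "aa"  orig:{}
  [2..3]={A}  "ab"
  [0..2]=∅  "baa"
  [1..3]={X3}  "aab"  orig:{}
  [0..3]={S}  "baab"

S ∈ T[0,3] ⇒ YES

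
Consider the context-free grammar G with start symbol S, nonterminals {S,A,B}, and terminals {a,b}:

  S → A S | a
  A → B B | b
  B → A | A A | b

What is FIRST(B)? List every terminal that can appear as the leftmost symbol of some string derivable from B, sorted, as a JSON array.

Compute FIRST by fixpoint:
pass 1:
  A via A→b: +{b}
  B via B→A: +{b}
  S via S→A S: +{b}
  S via S→a: +{a}
  S: {a,b}  A: {b}  B: {b}
pass 2: done
  S: {a,b}  A: {b}  B: {b}

FIRST(B) = ["b"]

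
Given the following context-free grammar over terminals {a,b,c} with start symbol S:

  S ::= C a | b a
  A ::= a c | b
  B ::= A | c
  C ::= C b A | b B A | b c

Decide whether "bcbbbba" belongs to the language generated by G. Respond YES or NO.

CNF form of G:
  S -> C T0 | T2 T0
  A -> T0 T1 | b
  B -> T0 T1 | b | c
  C -> C X3 | T2 T1 | T2 X4
  T0 -> a
  T1 -> c
  T2 -> b
  X3 -> T2 A
  X4 -> B A

Fill CYK table bottom-up:
  cell(0,0) b: {A,B,T2}  orig:{A,B}
  cell(1,1) c: {B,T1}  orig:{B}
  cell(2,2) b: {A,B,T2}  orig:{A,B}
  cell(3,3) b: {A,B,T2}  orig:{A,B}
  cell(4,4) b: {A,B,T2}  orig:{A,B}
  cell(5,5) b: {A,B,T2}  orig:{A,B}
  cell(6,6) a: {T0}  orig:{}
  cell(0,1) bc: {C}
  cell(1,2) cb: {X4}  orig:{}
  cell(2,3) bb: {X3,X4}  orig:{}
  cell(3,4) bb: {X3,X4}  orig:{}
  cell(4,5) bb: {X3,X4}  orig:{}
  cell(5,6) ba: {S}
  cell(0,2) bcb: {C}
  cell(1,3) cbb: ∅
  cell(2,4) bbb: {C}
  cell(3,5) bbb: {C}
  cell(4,6) bba: ∅
  cell(0,3) bcbb: {C}
  cell(1,4) cbbb: ∅
  cell(2,5) bbbb: ∅
  cell(3,6) bbba: {S}
  cell(0,4) bcbbb: {C}
  cell(1,5) cbbbb: ∅
  cell(2,6) bbbba: ∅
  cell(0,5) bcbbbb: {C}
  cell(1,6) cbbbba: ∅
  cell(0,6) bcbbbba: {S}

S ∈ T[0,6] ⇒ YES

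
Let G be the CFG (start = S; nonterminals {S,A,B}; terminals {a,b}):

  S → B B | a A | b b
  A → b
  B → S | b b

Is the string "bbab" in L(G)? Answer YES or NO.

CNF form of G:
  S -> B B | T0 A | T1 T1
  A -> b
  B -> B B | T0 A | T1 T1
  T0 -> a
  T1 -> b

CYK fill:
  T[0,0] 'b' = {A,T1}  orig:{A}
  T[1,1] 'b' = {A,T1}  orig:{A}
  T[2,2] 'a' = {T0}  orig:{}
  T[3,3] 'b' = {A,T1}  orig:{A}
  T[0,1] 'bb' = {B,S}
  T[1,2] 'ba' = ∅
  T[2,3] 'ab' = {B,S}
  T[0,2] 'bba' = ∅
  T[1,3] 'bab' = ∅
  T[0,3] 'bbab' = {B,S}

S ∈ T[0,3] ⇒ YES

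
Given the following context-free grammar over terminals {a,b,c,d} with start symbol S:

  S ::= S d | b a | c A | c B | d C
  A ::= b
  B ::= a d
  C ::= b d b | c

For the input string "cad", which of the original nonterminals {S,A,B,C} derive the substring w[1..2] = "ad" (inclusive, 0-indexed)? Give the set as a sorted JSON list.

Convert to CNF:
  S -> S T1 | T1 C | T2 T0 | T3 A | T3 B
  A -> b
  B -> T0 T1
  C -> T2 X4 | c
  T0 -> a
  T1 -> d
  T2 -> b
  T3 -> c
  X4 -> T1 T2

Fill CYK table bottom-up (cells [i..j] with 1 ≤ i ≤ j ≤ 2 only):
  cell(1,1) a: {T0}  orig:{}
  cell(2,2) d: {T1}  orig:{}
  cell(1,2) ad: {B}

Original NTs in T[1,2] deriving "ad": ["B"]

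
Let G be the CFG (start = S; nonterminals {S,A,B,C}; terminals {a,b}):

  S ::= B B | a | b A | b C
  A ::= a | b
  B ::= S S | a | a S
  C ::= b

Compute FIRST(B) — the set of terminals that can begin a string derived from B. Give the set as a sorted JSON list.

FIRST sets, iterate to fixpoint:
[1]
  A via A→a: +{a}
  A via A→b: +{b}
  B via B→a: +{a}
  C via C→b: +{b}
  S via S→B B: +{a}
  S via S→b A: +{b}
  FIRST[S]={a,b}  FIRST[A]={a,b}  FIRST[B]={a}  FIRST[C]={b}
[2]
  B via B→S S: +{b}
  FIRST[S]={a,b}  FIRST[A]={a,b}  FIRST[B]={a,b}  FIRST[C]={b}
[3] (stable)
  FIRST[S]={a,b}  FIRST[A]={a,b}  FIRST[B]={a,b}  FIRST[C]={b}

FIRST(B) = ["a", "b"]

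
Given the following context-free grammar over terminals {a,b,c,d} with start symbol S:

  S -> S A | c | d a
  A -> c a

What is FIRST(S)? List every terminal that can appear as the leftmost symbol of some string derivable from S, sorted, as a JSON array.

Compute FIRST by fixpoint:
pass 1:
  A via A→c a: +{c}
  S via S→c: +{c}
  S via S→d a: +{d}
  FIRST[S]={c,d}  FIRST[A]={c}
pass 2: (stable)
  FIRST[S]={c,d}  FIRST[A]={c}

FIRST(S) = ["c", "d"]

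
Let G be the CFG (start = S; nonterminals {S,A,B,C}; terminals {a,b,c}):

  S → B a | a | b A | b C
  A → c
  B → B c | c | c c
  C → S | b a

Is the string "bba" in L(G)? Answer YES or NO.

Convert to CNF:
  S -> B T1 | T2 A | T2 C | a
  A -> c
  B -> B T0 | T0 T0 | c
  C -> B T1 | T2 A | T2 C | T2 T1 | a
  T0 -> c
  T1 -> a
  T2 -> b

Fill CYK table bottom-up:
  [0..0]={T2}  "b"  orig:{}
  [1..1]={T2}  "b"  orig:{}
  [2..2]={C,S,T1}  "a"  orig:{C,S}
  [0..1]=∅  "bb"
  [1..2]={C,S}  "ba"
  [0..2]={C,S}  "bba"

S ∈ T[0,2] ⇒ YES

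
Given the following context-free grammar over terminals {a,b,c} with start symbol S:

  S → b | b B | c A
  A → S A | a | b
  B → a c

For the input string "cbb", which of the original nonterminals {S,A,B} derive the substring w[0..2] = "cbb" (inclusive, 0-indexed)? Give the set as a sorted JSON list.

Convert to CNF:
  S -> T1 A | T2 B | b
  A -> S A | a | b
  B -> T0 T1
  T0 -> a
  T1 -> c
  T2 -> b

Fill CYK table bottom-up, restricted to cells inside w[0..2]:
  T[0,0] 'c' = {T1}  orig:{}
  T[1,1] 'b' = {A,S,T2}  orig:{A,S}
  T[2,2] 'b' = {A,S,T2}  orig:{A,S}
  T[0,1] 'cb' = {S}
  T[1,2] 'bb' = {A}
  T[0,2] 'cbb' = {A,S}

Original NTs in T[0,2] deriving "cbb": ["A", "S"]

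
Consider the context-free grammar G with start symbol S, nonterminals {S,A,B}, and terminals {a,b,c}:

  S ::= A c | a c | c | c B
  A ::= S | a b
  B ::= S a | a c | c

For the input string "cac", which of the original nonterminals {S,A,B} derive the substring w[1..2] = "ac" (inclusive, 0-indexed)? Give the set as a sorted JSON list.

Convert to CNF:
  S -> A T0 | T0 B | T1 T0 | c
  A -> A T0 | T0 B | T1 T0 | T1 T2 | c
  B -> S T1 | T1 T0 | c
  T0 -> c
  T1 -> a
  T2 -> b

Fill CYK table bottom-up (cells [i..j] with 1 ≤ i ≤ j ≤ 2 only):
  T[1,1] 'a' = {T1}  orig:{}
  T[2,2] 'c' = {A,B,S,T0}  orig:{A,B,S}
  T[1,2] 'ac' = {A,B,S}

Original NTs in T[1,2] deriving "ac": ["A", "B", "S"]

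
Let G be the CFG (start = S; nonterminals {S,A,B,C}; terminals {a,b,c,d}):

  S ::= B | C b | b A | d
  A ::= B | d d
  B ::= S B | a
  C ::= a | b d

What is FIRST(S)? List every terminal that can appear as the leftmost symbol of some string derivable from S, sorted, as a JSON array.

Compute FIRST by fixpoint:
iter 1:
  A via A→d d: +{d}
  B via B→a: +{a}
  C via C→a: +{a}
  C via C→b d: +{b}
  S via S→B: +{a}
  S via S→C b: +{b}
  S via S→d: +{d}
  S: {a,b,d}  A: {d}  B: {a}  C: {a,b}
iter 2:
  A via A→B: +{a}
  B via B→S B: +{b,d}
  S: {a,b,d}  A: {a,d}  B: {a,b,d}  C: {a,b}
iter 3:
  A via A→B: +{b}
  S: {a,b,d}  A: {a,b,d}  B: {a,b,d}  C: {a,b}
iter 4: — fixpoint
  S: {a,b,d}  A: {a,b,d}  B: {a,b,d}  C: {a,b}

FIRST(S) = ["a", "b", "d"]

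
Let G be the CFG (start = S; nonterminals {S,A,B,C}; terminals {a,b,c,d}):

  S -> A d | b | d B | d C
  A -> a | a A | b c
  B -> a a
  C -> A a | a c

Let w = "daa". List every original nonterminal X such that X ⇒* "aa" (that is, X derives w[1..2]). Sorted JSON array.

Convert to CNF:
  S -> A T3 | T3 B | T3 C | b
  A -> T0 A | T1 T2 | a
  B -> T0 T0
  C -> A T0 | T0 T2
  T0 -> a
  T1 -> b
  T2 -> c
  T3 -> d

Fill CYK table bottom-up — only the sub-triangle for w[1..2]:
  T[1,1] 'a' = {A,T0}  orig:{A}
  T[2,2] 'a' = {A,T0}  orig:{A}
  T[1,2] 'aa' = {A,B,C}

Original NTs in T[1,2] deriving "aa": ["A", "B", "C"]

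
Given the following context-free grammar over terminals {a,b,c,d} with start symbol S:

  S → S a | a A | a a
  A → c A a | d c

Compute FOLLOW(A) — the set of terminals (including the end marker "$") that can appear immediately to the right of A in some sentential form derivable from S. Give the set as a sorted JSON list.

FIRST iteration:
round 1:
  A via A→c A a: +{c}
  A via A→d c: +{d}
  S via S→a A: +{a}
  FIRST(S)={a}  FIRST(A)={c,d}
round 2: (stable)
  FIRST(S)={a}  FIRST(A)={c,d}

Compute FOLLOW by fixpoint:
FOLLOW(S) := {$}
iter 1:
  A→c A a: FOLLOW(A) ⊇ FIRST(a) = {a}; new: +{a}
  S→S a: FOLLOW(S) ⊇ FIRST(a) = {a}; new: +{a}
  S→a A: FOLLOW(A) ⊇ FOLLOW(S) ⊇ {$,a}; new: +{$}
  FOLLOW(S)={$,a}  FOLLOW(A)={$,a}
iter 2: (stable)
  FOLLOW(S)={$,a}  FOLLOW(A)={$,a}

FOLLOW(A) = ["$", "a"]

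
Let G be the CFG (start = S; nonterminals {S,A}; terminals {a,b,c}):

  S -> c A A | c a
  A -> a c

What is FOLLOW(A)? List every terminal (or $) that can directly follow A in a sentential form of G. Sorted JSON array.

FIRST iteration:
iter 1:
  A via A→a c: +{a}
  S via S→c A A: +{c}
  FIRST(S)={c}  FIRST(A)={a}
iter 2: (no change)
  FIRST(S)={c}  FIRST(A)={a}

Compute FOLLOW by fixpoint:
FOLLOW(S) := {$}
round 1:
  S→c A A: FOLLOW(A) ⊇ FIRST(A) = {a}; new: +{a}
  S→c A A: FOLLOW(A) ⊇ FOLLOW(S) ⊇ {$}; new: +{$}
  S: {$}  A: {$,a}
round 2: (no change)
  S: {$}  A: {$,a}

FOLLOW(A) = ["$", "a"]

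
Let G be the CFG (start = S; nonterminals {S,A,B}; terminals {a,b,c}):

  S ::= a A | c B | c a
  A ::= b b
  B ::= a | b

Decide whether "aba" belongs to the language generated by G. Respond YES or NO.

Convert to CNF:
  S -> T1 A | T2 B | T2 T1
  A -> T0 T0
  B -> a | b
  T0 -> b
  T1 -> a
  T2 -> c

CYK table (by increasing span):
  [0..0]={B,T1}  "a"  orig:{B}
  [1..1]={B,T0}  "b"  orig:{B}
  [2..2]={B,T1}  "a"  orig:{B}
  [0..1]=∅  "ab"
  [1..2]=∅  "ba"
  [0..2]=∅  "aba"

S ∉ T[0,2] ⇒ NO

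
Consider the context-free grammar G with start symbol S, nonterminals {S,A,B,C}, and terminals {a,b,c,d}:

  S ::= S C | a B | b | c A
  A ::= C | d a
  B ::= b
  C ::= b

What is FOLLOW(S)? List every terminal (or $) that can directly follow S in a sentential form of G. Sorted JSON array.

FIRST sets, iterate to fixpoint:
[1]
  A via A→d a: +{d}
  B via B→b: +{b}
  C via C→b: +{b}
  S via S→a B: +{a}
  S via S→b: +{b}
  S via S→c A: +{c}
  FIRST(S)={a,b,c}  FIRST(A)={d}  FIRST(B)={b}  FIRST(C)={b}
[2]
  A via A→C: +{b}
  FIRST(S)={a,b,c}  FIRST(A)={b,d}  FIRST(B)={b}  FIRST(C)={b}
[3] — fixpoint
  FIRST(S)={a,b,c}  FIRST(A)={b,d}  FIRST(B)={b}  FIRST(C)={b}

Compute FOLLOW by fixpoint:
initialize: $ ∈ FOLLOW(S)
round 1:
  S→S C: FOLLOW(S) ⊇ FIRST(C) = {b}; new: +{b}
  S→S C: FOLLOW(C) ⊇ FOLLOW(S) ⊇ {$,b}; new: +{$,b}
  S→a B: FOLLOW(B) ⊇ FOLLOW(S) ⊇ {$,b}; new: +{$,b}
  S→c A: FOLLOW(A) ⊇ FOLLOW(S) ⊇ {$,b}; new: +{$,b}
  S: {$,b}  A: {$,b}  B: {$,b}  C: {$,b}
round 2: done
  S: {$,b}  A: {$,b}  B: {$,b}  C: {$,b}

FOLLOW(S) = ["$", "b"]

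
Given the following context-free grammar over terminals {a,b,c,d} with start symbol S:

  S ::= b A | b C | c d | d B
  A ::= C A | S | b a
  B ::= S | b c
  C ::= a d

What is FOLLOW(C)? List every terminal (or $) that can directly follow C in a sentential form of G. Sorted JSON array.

FIRST iteration:
[1]
  A via A→b a: +{b}
  B via B→b c: +{b}
  C via C→a d: +{a}
  S via S→b A: +{b}
  S via S→c d: +{c}
  S via S→d B: +{d}
  FIRST[S]={b,c,d}  FIRST[A]={b}  FIRST[B]={b}  FIRST[C]={a}
[2]
  A via A→C A: +{a}
  A via A→S: +{c,d}
  B via B→S: +{c,d}
  FIRST[S]={b,c,d}  FIRST[A]={a,b,c,d}  FIRST[B]={b,c,d}  FIRST[C]={a}
[3] (no change)
  FIRST[S]={b,c,d}  FIRST[A]={a,b,c,d}  FIRST[B]={b,c,d}  FIRST[C]={a}

Compute FOLLOW by fixpoint:
FOLLOW(S) := {$}
pass 1:
  A→C A: FOLLOW(C) ⊇ FIRST(A) = {a,b,c,d}; new: +{a,b,c,d}
  S→b A: FOLLOW(A) ⊇ FOLLOW(S) ⊇ {$}; new: +{$}
  S→b C: FOLLOW(C) ⊇ FOLLOW(S) ⊇ {$}; new: +{$}
  S→d B: FOLLOW(B) ⊇ FOLLOW(S) ⊇ {$}; new: +{$}
  FOLLOW(S)={$}  FOLLOW(A)={$}  FOLLOW(B)={$}  FOLLOW(C)={$,a,b,c,d}
pass 2: (no change)
  FOLLOW(S)={$}  FOLLOW(A)={$}  FOLLOW(B)={$}  FOLLOW(C)={$,a,b,c,d}

FOLLOW(C) = ["$", "a", "b", "c", "d"]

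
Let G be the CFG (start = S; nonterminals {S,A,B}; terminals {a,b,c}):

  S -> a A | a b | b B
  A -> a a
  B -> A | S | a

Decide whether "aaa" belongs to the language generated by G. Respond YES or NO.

Convert to CNF:
  S -> T0 A | T0 T1 | T1 B
  A -> T0 T0
  B -> T0 A | T0 T0 | T0 T1 | T1 B | a
  T0 -> a
  T1 -> b

CYK table (by increasing span):
  T[0,0] 'a' = {B,T0}  orig:{B}
  T[1,1] 'a' = {B,T0}  orig:{B}
  T[2,2] 'a' = {B,T0}  orig:{B}
  T[0,1] 'aa' = {A,B}
  T[1,2] 'aa' = {A,B}
  T[0,2] 'aaa' = {B,S}

S ∈ T[0,2] ⇒ YES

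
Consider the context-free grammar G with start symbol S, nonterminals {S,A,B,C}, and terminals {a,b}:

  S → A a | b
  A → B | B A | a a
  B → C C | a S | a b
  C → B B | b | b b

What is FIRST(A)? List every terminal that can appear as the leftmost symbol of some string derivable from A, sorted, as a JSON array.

FIRST iteration:
[1]
  A via A→a a: +{a}
  B via B→a S: +{a}
  C via C→B B: +{a}
  C via C→b: +{b}
  S via S→A a: +{a}
  S via S→b: +{b}
  S: {a,b}  A: {a}  B: {a}  C: {a,b}
[2]
  B via B→C C: +{b}
  S: {a,b}  A: {a}  B: {a,b}  C: {a,b}
[3]
  A via A→B: +{b}
  S: {a,b}  A: {a,b}  B: {a,b}  C: {a,b}
[4] (no change)
  S: {a,b}  A: {a,b}  B: {a,b}  C: {a,b}

FIRST(A) = ["a", "b"]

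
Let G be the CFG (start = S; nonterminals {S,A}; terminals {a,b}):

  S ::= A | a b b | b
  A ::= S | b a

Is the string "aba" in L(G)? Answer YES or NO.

CNF form of G:
  S -> T0 X3 | T1 T0 | b
  A -> T0 X2 | T1 T0 | b
  T0 -> a
  T1 -> b
  X2 -> T1 T1
  X3 -> T1 T1

Fill CYK table bottom-up:
  [0..0]={T0}  "a"  orig:{}
  [1..1]={A,S,T1}  "b"  orig:{A,S}
  [2..2]={T0}  "a"  orig:{}
  [0..1]=∅  "ab"
  [1..2]={A,S}  "ba"
  [0..2]=∅  "aba"

S ∉ T[0,2] ⇒ NO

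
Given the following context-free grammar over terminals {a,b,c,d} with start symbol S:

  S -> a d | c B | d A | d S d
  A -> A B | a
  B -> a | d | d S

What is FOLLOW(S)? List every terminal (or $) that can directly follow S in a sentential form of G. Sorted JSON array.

Compute FIRST by fixpoint:
[1]
  A via A→a: +{a}
  B via B→a: +{a}
  B via B→d: +{d}
  S via S→a d: +{a}
  S via S→c B: +{c}
  S via S→d A: +{d}
  FIRST(S)={a,c,d}  FIRST(A)={a}  FIRST(B)={a,d}
[2] (no change)
  FIRST(S)={a,c,d}  FIRST(A)={a}  FIRST(B)={a,d}

Compute FOLLOW by fixpoint:
seed FOLLOW(S) with $
pass 1:
  A→A B: FOLLOW(A) ⊇ FIRST(B) = {a,d}; new: +{a,d}
  A→A B: FOLLOW(B) ⊇ FOLLOW(A) ⊇ {a,d}; new: +{a,d}
  B→d S: FOLLOW(S) ⊇ FOLLOW(B) ⊇ {a,d}; new: +{a,d}
  S→c B: FOLLOW(B) ⊇ FOLLOW(S) ⊇ {$,a,d}; new: +{$}
  S→d A: FOLLOW(A) ⊇ FOLLOW(S) ⊇ {$,a,d}; new: +{$}
  FOLLOW[S]={$,a,d}  FOLLOW[A]={$,a,d}  FOLLOW[B]={$,a,d}
pass 2: (no change)
  FOLLOW[S]={$,a,d}  FOLLOW[A]={$,a,d}  FOLLOW[B]={$,a,d}

FOLLOW(S) = ["$", "a", "d"]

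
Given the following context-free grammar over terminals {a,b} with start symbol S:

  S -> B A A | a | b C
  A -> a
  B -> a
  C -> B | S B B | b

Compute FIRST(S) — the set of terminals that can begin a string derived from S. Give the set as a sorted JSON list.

FIRST sets, iterate to fixpoint:
[1]
  A via A→a: +{a}
  B via B→a: +{a}
  C via C→B: +{a}
  C via C→b: +{b}
  S via S→B A A: +{a}
  S via S→b C: +{b}
  FIRST(S)={a,b}  FIRST(A)={a}  FIRST(B)={a}  FIRST(C)={a,b}
[2] (no change)
  FIRST(S)={a,b}  FIRST(A)={a}  FIRST(B)={a}  FIRST(C)={a,b}

FIRST(S) = ["a", "b"]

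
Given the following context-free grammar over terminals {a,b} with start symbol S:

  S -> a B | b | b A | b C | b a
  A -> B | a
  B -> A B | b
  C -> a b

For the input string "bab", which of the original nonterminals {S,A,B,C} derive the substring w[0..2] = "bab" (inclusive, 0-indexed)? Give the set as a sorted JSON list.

Convert to CNF:
  S -> T0 B | T1 A | T1 C | T1 T0 | b
  A -> A B | a | b
  B -> A B | b
  C -> T0 T1
  T0 -> a
  T1 -> b

CYK fill (cells [i..j] with 0 ≤ i ≤ j ≤ 2 only):
  cell(0,0) b: {A,B,S,T1}  orig:{A,B,S}
  cell(1,1) a: {A,T0}  orig:{A}
  cell(2,2) b: {A,B,S,T1}  orig:{A,B,S}
  cell(0,1) ba: {S}
  cell(1,2) ab: {A,B,C,S}
  cell(0,2) bab: {A,B,S}

Original NTs in T[0,2] deriving "bab": ["A", "B", "S"]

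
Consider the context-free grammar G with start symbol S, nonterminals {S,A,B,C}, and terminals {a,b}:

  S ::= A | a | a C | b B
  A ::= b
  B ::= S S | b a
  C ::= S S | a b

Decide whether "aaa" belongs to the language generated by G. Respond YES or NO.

CNF form of G:
  S -> T0 B | T1 C | a | b
  A -> b
  B -> S S | T0 T1
  C -> S S | T1 T0
  T0 -> b
  T1 -> a

Fill CYK table bottom-up:
  [0..0]={S,T1}  "a"  orig:{S}
  [1..1]={S,T1}  "a"  orig:{S}
  [2..2]={S,T1}  "a"  orig:{S}
  [0..1]={B,C}  "aa"
  [1..2]={B,C}  "aa"
  [0..2]={S}  "aaa"

S ∈ T[0,2] ⇒ YES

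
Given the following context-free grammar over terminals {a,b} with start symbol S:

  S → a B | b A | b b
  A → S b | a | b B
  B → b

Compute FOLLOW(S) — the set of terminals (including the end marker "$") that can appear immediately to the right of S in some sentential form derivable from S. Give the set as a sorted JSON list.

FIRST sets, iterate to fixpoint:
[1]
  A via A→a: +{a}
  A via A→b B: +{b}
  B via B→b: +{b}
  S via S→a B: +{a}
  S via S→b A: +{b}
  FIRST(S)={a,b}  FIRST(A)={a,b}  FIRST(B)={b}
[2] — fixpoint
  FIRST(S)={a,b}  FIRST(A)={a,b}  FIRST(B)={b}

FOLLOW sets:
FOLLOW(S) := {$}
iter 1:
  A→S b: FOLLOW(S) ⊇ FIRST(b) = {b}; new: +{b}
  S→a B: FOLLOW(B) ⊇ FOLLOW(S) ⊇ {$,b}; new: +{$,b}
  S→b A: FOLLOW(A) ⊇ FOLLOW(S) ⊇ {$,b}; new: +{$,b}
  FOLLOW[S]={$,b}  FOLLOW[A]={$,b}  FOLLOW[B]={$,b}
iter 2: (no change)
  FOLLOW[S]={$,b}  FOLLOW[A]={$,b}  FOLLOW[B]={$,b}

FOLLOW(S) = ["$", "b"]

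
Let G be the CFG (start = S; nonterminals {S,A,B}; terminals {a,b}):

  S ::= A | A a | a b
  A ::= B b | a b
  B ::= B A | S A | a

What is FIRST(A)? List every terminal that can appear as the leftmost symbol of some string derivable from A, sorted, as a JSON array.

FIRST iteration:
pass 1:
  A via A→a b: +{a}
  B via B→a: +{a}
  S via S→A: +{a}
  S: {a}  A: {a}  B: {a}
pass 2: done
  S: {a}  A: {a}  B: {a}

FIRST(A) = ["a"]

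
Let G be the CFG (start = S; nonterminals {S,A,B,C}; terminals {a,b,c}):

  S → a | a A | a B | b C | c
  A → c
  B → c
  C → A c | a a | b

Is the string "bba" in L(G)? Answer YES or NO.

CNF form of G:
  S -> T1 A | T1 B | T2 C | a | c
  A -> c
  B -> c
  C -> A T0 | T1 T1 | b
  T0 -> c
  T1 -> a
  T2 -> b

Fill CYK table bottom-up:
  cell(0,0) b: {C,T2}  orig:{C}
  cell(1,1) b: {C,T2}  orig:{C}
  cell(2,2) a: {S,T1}  orig:{S}
  cell(0,1) bb: {S}
  cell(1,2) ba: ∅
  cell(0,2) bba: ∅

S ∉ T[0,2] ⇒ NO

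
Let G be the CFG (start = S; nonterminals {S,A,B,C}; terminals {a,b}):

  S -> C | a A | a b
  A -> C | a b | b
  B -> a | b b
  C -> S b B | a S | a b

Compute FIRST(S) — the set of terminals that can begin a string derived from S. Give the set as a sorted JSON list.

Compute FIRST by fixpoint:
iter 1:
  A via A→a b: +{a}
  A via A→b: +{b}
  B via B→a: +{a}
  B via B→b b: +{b}
  C via C→a S: +{a}
  S via S→C: +{a}
  FIRST(S)={a}  FIRST(A)={a,b}  FIRST(B)={a,b}  FIRST(C)={a}
iter 2: done
  FIRST(S)={a}  FIRST(A)={a,b}  FIRST(B)={a,b}  FIRST(C)={a}

FIRST(S) = ["a"]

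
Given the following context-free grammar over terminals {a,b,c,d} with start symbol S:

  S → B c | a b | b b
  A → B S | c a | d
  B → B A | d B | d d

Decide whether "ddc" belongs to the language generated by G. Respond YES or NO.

Convert to CNF:
  S -> B T0 | T1 T3 | T3 T3
  A -> B S | T0 T1 | d
  B -> B A | T2 B | T2 T2
  T0 -> c
  T1 -> a
  T2 -> d
  T3 -> b

CYK table (by increasing span):
  cell(0,0) d: {A,T2}  orig:{A}
  cell(1,1) d: {A,T2}  orig:{A}
  cell(2,2) c: {T0}  orig:{}
  cell(0,1) dd: {B}
  cell(1,2) dc: ∅
  cell(0,2) ddc: {S}

S ∈ T[0,2] ⇒ YES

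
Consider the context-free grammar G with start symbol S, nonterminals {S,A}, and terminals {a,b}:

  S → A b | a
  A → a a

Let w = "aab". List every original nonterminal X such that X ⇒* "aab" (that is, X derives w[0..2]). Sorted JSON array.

Convert to CNF:
  S -> A T1 | a
  A -> T0 T0
  T0 -> a
  T1 -> b

CYK fill — only the sub-triangle for w[0..2]:
  cell(0,0) a: {S,T0}  orig:{S}
  cell(1,1) a: {S,T0}  orig:{S}
  cell(2,2) b: {T1}  orig:{}
  cell(0,1) aa: {A}
  cell(1,2) ab: ∅
  cell(0,2) aab: {S}

Original NTs in T[0,2] deriving "aab": ["S"]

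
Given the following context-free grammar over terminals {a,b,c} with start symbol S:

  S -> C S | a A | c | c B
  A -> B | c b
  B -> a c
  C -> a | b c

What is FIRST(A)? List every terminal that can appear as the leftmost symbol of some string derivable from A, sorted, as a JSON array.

FIRST iteration:
iter 1:
  A via A→c b: +{c}
  B via B→a c: +{a}
  C via C→a: +{a}
  C via C→b c: +{b}
  S via S→C S: +{a,b}
  S via S→c: +{c}
  FIRST[S]={a,b,c}  FIRST[A]={c}  FIRST[B]={a}  FIRST[C]={a,b}
iter 2:
  A via A→B: +{a}
  FIRST[S]={a,b,c}  FIRST[A]={a,c}  FIRST[B]={a}  FIRST[C]={a,b}
iter 3: (stable)
  FIRST[S]={a,b,c}  FIRST[A]={a,c}  FIRST[B]={a}  FIRST[C]={a,b}

FIRST(A) = ["a", "c"]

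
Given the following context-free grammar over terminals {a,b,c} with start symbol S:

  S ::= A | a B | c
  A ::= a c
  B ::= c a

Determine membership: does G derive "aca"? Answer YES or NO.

Convert to CNF:
  S -> T0 B | T0 T1 | c
  A -> T0 T1
  B -> T1 T0
  T0 -> a
  T1 -> c

CYK fill:
  T[0,0] 'a' = {T0}  orig:{}
  T[1,1] 'c' = {S,T1}  orig:{S}
  T[2,2] 'a' = {T0}  orig:{}
  T[0,1] 'ac' = {A,S}
  T[1,2] 'ca' = {B}
  T[0,2] 'aca' = {S}

S ∈ T[0,2] ⇒ YES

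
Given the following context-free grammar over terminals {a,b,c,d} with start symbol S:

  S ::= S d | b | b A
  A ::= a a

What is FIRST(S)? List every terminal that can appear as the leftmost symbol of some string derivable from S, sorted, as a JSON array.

FIRST sets, iterate to fixpoint:
round 1:
  A via A→a a: +{a}
  S via S→b: +{b}
  S: {b}  A: {a}
round 2: done
  S: {b}  A: {a}

FIRST(S) = ["b"]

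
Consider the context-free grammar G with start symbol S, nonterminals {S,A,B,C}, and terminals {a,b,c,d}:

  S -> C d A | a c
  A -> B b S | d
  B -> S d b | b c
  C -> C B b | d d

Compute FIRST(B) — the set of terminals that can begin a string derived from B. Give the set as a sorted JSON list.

FIRST iteration:
round 1:
  A via A→d: +{d}
  B via B→b c: +{b}
  C via C→d d: +{d}
  S via S→C d A: +{d}
  S via S→a c: +{a}
  S: {a,d}  A: {d}  B: {b}  C: {d}
round 2:
  A via A→B b S: +{b}
  B via B→S d b: +{a,d}
  S: {a,d}  A: {b,d}  B: {a,b,d}  C: {d}
round 3:
  A via A→B b S: +{a}
  S: {a,d}  A: {a,b,d}  B: {a,b,d}  C: {d}
round 4: done
  S: {a,d}  A: {a,b,d}  B: {a,b,d}  C: {d}

FIRST(B) = ["a", "b", "d"]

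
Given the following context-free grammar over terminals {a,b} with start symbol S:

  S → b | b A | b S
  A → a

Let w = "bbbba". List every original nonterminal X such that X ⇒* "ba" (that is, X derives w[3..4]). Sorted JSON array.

Convert to CNF:
  S -> T0 A | T0 S | b
  A -> a
  T0 -> b

CYK fill (cells [i..j] with 3 ≤ i ≤ j ≤ 4 only):
  T[3,3] 'b' = {S,T0}  orig:{S}
  T[4,4] 'a' = {A}
  T[3,4] 'ba' = {S}

Original NTs in T[3,4] deriving "ba": ["S"]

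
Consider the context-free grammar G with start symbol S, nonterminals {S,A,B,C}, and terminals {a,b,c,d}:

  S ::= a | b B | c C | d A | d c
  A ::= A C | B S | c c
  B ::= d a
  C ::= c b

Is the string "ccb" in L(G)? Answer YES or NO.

Convert to CNF:
  S -> T0 C | T1 A | T1 T0 | T3 B | a
  A -> A C | B S | T0 T0
  B -> T1 T2
  C -> T0 T3
  T0 -> c
  T1 -> d
  T2 -> a
  T3 -> b

CYK table (by increasing span):
  [0..0]={T0}  "c"  orig:{}
  [1..1]={T0}  "c"  orig:{}
  [2..2]={T3}  "b"  orig:{}
  [0..1]={A}  "cc"
  [1..2]={C}  "cb"
  [0..2]={S}  "ccb"

S ∈ T[0,2] ⇒ YES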